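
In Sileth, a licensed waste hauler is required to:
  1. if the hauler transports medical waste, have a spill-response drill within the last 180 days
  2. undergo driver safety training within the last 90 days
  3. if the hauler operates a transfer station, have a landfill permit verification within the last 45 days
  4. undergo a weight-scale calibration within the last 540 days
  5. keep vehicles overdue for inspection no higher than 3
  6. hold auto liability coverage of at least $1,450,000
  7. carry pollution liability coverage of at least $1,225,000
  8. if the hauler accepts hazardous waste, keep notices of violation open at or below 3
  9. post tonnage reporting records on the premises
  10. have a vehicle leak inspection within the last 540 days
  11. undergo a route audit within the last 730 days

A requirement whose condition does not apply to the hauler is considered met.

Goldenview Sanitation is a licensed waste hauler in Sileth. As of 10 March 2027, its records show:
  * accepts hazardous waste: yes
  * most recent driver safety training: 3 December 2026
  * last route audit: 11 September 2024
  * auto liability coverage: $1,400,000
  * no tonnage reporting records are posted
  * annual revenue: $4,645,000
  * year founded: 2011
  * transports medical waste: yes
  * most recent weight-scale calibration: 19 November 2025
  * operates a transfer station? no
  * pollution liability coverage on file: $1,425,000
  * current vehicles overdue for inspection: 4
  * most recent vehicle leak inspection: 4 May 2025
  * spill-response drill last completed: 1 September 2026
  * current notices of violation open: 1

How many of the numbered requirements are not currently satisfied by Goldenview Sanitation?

7

1. condition 'transports medical waste' holds; spill-response drill 190 days ago vs limit 180 → not met
2. driver safety training 97 days ago vs limit 90 → not met
3. condition 'operates a transfer station' does not hold → requirement n/a → met
4. weight-scale calibration 476 days ago vs limit 540 → met
5. vehicles overdue for inspection 4 > 3 → not met
6. auto liability coverage $1,400,000 < $1,450,000 → not met
7. pollution liability coverage $1,425,000 ≥ $1,225,000 → met
8. condition 'accepts hazardous waste' holds; notices of violation open 1 ≤ 3 → met
9. tonnage reporting records absent → not met
10. vehicle leak inspection 675 days ago vs limit 540 → not met
11. route audit 910 days ago vs limit 730 → not met
Not met: 7 of 11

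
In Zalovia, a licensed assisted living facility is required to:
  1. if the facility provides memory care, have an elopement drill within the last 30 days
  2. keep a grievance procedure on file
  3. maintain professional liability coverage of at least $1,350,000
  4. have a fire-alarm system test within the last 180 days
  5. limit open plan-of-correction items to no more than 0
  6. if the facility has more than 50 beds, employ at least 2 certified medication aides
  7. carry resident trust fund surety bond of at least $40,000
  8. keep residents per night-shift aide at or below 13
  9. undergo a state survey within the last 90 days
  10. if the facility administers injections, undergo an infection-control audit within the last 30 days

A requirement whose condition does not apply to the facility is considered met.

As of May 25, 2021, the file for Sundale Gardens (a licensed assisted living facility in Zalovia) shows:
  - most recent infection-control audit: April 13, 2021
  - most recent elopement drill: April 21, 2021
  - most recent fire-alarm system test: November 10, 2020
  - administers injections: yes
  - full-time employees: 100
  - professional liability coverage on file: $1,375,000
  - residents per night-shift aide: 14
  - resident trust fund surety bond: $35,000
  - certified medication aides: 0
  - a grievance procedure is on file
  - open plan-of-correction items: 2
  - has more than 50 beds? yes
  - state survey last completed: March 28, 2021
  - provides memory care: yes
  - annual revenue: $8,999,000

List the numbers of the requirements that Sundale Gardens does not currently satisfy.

1, 4, 5, 6, 7, 8, 10

1. condition 'provides memory care' holds; elopement drill 34 days ago vs limit 30 → not met
2. grievance procedure present → met
3. professional liability coverage $1,375,000 ≥ $1,350,000 → met
4. fire-alarm system test 196 days ago vs limit 180 → not met
5. open plan-of-correction items 2 > 0 → not met
6. condition 'has more than 50 beds' holds; certified medication aides 0 < 2 → not met
7. resident trust fund surety bond $35,000 < $40,000 → not met
8. residents per night-shift aide 14 > 13 → not met
9. state survey 58 days ago vs limit 90 → met
10. condition 'administers injections' holds; infection-control audit 42 days ago vs limit 30 → not met
Not met: 1, 4, 5, 6, 7, 8, 10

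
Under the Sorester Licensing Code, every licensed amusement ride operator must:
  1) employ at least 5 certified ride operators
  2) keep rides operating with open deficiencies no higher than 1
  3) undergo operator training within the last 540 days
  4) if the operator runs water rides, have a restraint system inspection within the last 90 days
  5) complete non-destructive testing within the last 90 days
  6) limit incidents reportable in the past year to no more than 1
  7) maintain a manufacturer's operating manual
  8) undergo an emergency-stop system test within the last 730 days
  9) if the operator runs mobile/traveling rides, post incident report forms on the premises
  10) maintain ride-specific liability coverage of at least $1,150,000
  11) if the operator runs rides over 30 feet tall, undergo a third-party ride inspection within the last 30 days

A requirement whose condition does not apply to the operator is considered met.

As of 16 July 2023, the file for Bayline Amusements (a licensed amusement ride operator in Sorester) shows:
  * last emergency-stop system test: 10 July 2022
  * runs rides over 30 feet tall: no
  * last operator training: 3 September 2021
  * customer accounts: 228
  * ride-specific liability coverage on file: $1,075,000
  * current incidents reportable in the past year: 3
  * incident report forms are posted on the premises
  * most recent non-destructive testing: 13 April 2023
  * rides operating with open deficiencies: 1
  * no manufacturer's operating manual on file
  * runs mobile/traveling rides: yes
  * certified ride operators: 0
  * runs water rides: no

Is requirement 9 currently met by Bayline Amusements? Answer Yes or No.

9. condition 'runs mobile/traveling rides' holds; incident report forms present → met

Yes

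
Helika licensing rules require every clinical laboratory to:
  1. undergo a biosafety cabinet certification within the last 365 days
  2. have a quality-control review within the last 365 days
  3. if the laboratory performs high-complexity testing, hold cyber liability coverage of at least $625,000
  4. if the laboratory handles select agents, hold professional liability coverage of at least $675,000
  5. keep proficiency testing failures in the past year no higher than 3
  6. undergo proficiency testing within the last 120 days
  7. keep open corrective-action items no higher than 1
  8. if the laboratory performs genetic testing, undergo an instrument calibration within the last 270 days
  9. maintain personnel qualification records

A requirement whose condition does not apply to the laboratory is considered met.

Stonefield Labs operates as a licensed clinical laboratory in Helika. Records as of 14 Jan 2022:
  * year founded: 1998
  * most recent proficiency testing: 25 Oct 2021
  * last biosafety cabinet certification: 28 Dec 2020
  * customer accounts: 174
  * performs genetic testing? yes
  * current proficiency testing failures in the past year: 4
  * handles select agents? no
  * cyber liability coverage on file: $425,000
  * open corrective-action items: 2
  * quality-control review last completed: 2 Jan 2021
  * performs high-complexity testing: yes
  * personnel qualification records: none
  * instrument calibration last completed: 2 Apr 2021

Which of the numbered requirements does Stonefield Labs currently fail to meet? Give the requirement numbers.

1, 2, 3, 5, 7, 8, 9

1. biosafety cabinet certification 382 days ago vs limit 365 → not met
2. quality-control review 377 days ago vs limit 365 → not met
3. condition 'performs high-complexity testing' holds; cyber liability coverage $425,000 < $625,000 → not met
4. condition 'handles select agents' does not hold → requirement n/a → met
5. proficiency testing failures in the past year 4 > 3 → not met
6. proficiency testing 81 days ago vs limit 120 → met
7. open corrective-action items 2 > 1 → not met
8. condition 'performs genetic testing' holds; instrument calibration 287 days ago vs limit 270 → not met
9. personnel qualification records absent → not met
Not met: 1, 2, 3, 5, 7, 8, 9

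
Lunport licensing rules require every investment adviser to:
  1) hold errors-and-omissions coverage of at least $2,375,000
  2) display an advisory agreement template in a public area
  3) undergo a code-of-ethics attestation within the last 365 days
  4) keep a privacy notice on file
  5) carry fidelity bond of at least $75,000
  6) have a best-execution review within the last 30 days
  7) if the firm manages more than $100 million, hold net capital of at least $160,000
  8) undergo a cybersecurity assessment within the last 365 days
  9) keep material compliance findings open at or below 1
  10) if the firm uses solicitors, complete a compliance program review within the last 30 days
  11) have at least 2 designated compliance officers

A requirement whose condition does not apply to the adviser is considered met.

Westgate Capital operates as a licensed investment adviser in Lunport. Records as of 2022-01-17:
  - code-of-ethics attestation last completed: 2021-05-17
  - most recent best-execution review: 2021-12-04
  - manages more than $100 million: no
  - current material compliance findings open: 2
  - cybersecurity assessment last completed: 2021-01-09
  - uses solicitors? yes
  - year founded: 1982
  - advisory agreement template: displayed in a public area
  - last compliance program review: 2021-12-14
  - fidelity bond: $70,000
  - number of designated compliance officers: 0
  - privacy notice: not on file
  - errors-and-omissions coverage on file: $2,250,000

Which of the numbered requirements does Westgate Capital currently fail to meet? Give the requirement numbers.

1, 4, 5, 6, 8, 9, 10, 11

1. errors-and-omissions coverage $2,250,000 < $2,375,000 → not met
2. advisory agreement template present → met
3. code-of-ethics attestation 245 days ago vs limit 365 → met
4. privacy notice absent → not met
5. fidelity bond $70,000 < $75,000 → not met
6. best-execution review 44 days ago vs limit 30 → not met
7. condition 'manages more than $100 million' does not hold → requirement n/a → met
8. cybersecurity assessment 373 days ago vs limit 365 → not met
9. material compliance findings open 2 > 1 → not met
10. condition 'uses solicitors' holds; compliance program review 34 days ago vs limit 30 → not met
11. designated compliance officers 0 < 2 → not met
Not met: 1, 4, 5, 6, 8, 9, 10, 11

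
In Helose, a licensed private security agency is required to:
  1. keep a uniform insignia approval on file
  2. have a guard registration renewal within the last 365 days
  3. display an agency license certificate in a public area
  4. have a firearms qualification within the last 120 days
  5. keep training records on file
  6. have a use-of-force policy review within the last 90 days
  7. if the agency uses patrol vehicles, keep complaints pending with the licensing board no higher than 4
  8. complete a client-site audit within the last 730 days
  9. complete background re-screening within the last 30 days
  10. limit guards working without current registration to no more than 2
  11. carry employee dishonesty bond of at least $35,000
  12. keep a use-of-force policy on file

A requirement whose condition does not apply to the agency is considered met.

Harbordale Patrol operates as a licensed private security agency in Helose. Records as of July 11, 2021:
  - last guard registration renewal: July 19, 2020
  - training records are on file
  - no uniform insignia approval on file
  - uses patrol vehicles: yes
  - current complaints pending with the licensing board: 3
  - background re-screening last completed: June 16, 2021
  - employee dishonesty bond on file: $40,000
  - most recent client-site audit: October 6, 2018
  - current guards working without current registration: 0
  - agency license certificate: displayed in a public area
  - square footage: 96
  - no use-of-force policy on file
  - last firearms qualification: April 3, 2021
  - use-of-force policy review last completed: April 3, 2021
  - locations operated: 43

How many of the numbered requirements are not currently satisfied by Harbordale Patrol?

4

1. uniform insignia approval absent → not met
2. guard registration renewal 357 days ago vs limit 365 → met
3. agency license certificate present → met
4. firearms qualification 99 days ago vs limit 120 → met
5. training records present → met
6. use-of-force policy review 99 days ago vs limit 90 → not met
7. condition 'uses patrol vehicles' holds; complaints pending with the licensing board 3 ≤ 4 → met
8. client-site audit 1009 days ago vs limit 730 → not met
9. background re-screening 25 days ago vs limit 30 → met
10. guards working without current registration 0 ≤ 2 → met
11. employee dishonesty bond $40,000 ≥ $35,000 → met
12. use-of-force policy absent → not met
Not met: 4 of 12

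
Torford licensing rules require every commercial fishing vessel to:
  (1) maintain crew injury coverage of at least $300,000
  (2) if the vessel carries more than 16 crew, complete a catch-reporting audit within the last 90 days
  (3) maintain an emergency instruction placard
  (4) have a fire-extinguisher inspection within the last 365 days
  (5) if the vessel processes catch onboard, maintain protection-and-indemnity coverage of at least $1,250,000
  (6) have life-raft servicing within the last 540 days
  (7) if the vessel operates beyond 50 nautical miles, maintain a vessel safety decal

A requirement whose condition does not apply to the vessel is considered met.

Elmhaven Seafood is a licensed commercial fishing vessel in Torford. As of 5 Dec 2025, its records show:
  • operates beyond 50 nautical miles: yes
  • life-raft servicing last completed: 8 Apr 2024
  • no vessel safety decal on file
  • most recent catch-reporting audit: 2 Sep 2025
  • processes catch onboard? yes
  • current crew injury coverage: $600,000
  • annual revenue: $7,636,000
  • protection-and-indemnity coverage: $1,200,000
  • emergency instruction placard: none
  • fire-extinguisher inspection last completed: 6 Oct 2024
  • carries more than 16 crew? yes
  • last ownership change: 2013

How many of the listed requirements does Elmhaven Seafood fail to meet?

6

1. crew injury coverage $600,000 ≥ $300,000 → met
2. condition 'carries more than 16 crew' holds; catch-reporting audit 94 days ago vs limit 90 → not met
3. emergency instruction placard absent → not met
4. fire-extinguisher inspection 425 days ago vs limit 365 → not met
5. condition 'processes catch onboard' holds; protection-and-indemnity coverage $1,200,000 < $1,250,000 → not met
6. life-raft servicing 606 days ago vs limit 540 → not met
7. condition 'operates beyond 50 nautical miles' holds; vessel safety decal absent → not met
Not met: 6 of 7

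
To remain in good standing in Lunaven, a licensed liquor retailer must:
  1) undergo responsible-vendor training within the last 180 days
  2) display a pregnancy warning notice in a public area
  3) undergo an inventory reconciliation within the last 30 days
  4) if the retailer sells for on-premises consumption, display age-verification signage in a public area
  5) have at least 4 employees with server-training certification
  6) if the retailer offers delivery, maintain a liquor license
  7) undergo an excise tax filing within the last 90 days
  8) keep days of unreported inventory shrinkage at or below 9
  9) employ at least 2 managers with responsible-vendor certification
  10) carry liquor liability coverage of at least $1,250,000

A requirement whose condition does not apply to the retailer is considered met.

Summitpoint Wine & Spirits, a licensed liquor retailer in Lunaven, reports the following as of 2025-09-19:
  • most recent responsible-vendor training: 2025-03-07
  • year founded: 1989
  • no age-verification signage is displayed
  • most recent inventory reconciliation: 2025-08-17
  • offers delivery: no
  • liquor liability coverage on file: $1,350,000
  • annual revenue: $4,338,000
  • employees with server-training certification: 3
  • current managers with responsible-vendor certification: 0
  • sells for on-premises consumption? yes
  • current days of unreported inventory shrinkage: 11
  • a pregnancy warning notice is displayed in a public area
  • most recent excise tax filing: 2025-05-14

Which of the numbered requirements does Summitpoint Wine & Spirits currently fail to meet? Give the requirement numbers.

1, 3, 4, 5, 7, 8, 9

1. responsible-vendor training 196 days ago vs limit 180 → not met
2. pregnancy warning notice present → met
3. inventory reconciliation 33 days ago vs limit 30 → not met
4. condition 'sells for on-premises consumption' holds; age-verification signage absent → not met
5. employees with server-training certification 3 < 4 → not met
6. condition 'offers delivery' does not hold → requirement n/a → met
7. excise tax filing 128 days ago vs limit 90 → not met
8. days of unreported inventory shrinkage 11 > 9 → not met
9. managers with responsible-vendor certification 0 < 2 → not met
10. liquor liability coverage $1,350,000 ≥ $1,250,000 → met
Not met: 1, 3, 4, 5, 7, 8, 9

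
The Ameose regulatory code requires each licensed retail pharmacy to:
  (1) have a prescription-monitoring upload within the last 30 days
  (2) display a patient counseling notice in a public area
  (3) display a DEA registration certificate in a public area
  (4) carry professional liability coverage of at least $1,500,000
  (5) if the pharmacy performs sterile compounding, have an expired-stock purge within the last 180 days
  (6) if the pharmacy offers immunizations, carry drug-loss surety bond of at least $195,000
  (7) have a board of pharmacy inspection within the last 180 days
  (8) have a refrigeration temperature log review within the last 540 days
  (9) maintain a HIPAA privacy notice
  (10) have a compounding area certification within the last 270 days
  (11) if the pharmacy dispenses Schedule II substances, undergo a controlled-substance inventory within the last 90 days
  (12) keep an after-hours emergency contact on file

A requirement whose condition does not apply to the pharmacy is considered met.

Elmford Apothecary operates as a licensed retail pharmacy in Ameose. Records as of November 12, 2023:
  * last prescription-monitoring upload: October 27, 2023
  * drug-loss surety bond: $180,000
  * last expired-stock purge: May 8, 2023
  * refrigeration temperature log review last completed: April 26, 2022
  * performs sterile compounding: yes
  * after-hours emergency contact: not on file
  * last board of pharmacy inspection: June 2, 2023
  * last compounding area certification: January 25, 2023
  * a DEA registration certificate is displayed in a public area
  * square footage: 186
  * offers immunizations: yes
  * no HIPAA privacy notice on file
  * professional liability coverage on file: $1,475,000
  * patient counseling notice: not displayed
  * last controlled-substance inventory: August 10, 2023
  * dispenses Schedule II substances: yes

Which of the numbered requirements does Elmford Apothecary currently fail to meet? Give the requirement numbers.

2, 4, 5, 6, 8, 9, 10, 11, 12

1. prescription-monitoring upload 16 days ago vs limit 30 → met
2. patient counseling notice absent → not met
3. DEA registration certificate present → met
4. professional liability coverage $1,475,000 < $1,500,000 → not met
5. condition 'performs sterile compounding' holds; expired-stock purge 188 days ago vs limit 180 → not met
6. condition 'offers immunizations' holds; drug-loss surety bond $180,000 < $195,000 → not met
7. board of pharmacy inspection 163 days ago vs limit 180 → met
8. refrigeration temperature log review 565 days ago vs limit 540 → not met
9. HIPAA privacy notice absent → not met
10. compounding area certification 291 days ago vs limit 270 → not met
11. condition 'dispenses Schedule II substances' holds; controlled-substance inventory 94 days ago vs limit 90 → not met
12. after-hours emergency contact absent → not met
Not met: 2, 4, 5, 6, 8, 9, 10, 11, 12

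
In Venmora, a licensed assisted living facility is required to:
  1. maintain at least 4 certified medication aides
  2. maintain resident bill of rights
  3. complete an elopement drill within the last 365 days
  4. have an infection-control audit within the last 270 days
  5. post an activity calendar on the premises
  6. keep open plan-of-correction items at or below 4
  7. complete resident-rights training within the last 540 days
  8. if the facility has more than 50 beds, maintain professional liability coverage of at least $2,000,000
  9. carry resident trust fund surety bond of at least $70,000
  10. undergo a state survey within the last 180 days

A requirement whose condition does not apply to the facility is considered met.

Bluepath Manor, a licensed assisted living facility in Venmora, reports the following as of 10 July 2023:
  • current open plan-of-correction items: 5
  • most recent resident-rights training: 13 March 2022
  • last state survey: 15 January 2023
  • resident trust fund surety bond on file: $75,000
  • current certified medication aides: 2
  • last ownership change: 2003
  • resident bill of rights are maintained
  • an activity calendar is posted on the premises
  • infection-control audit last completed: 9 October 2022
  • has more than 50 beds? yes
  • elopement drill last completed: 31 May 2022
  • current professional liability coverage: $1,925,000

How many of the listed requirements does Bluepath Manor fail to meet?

5

1. certified medication aides 2 < 4 → not met
2. resident bill of rights present → met
3. elopement drill 405 days ago vs limit 365 → not met
4. infection-control audit 274 days ago vs limit 270 → not met
5. activity calendar present → met
6. open plan-of-correction items 5 > 4 → not met
7. resident-rights training 484 days ago vs limit 540 → met
8. condition 'has more than 50 beds' holds; professional liability coverage $1,925,000 < $2,000,000 → not met
9. resident trust fund surety bond $75,000 ≥ $70,000 → met
10. state survey 176 days ago vs limit 180 → met
Not met: 5 of 10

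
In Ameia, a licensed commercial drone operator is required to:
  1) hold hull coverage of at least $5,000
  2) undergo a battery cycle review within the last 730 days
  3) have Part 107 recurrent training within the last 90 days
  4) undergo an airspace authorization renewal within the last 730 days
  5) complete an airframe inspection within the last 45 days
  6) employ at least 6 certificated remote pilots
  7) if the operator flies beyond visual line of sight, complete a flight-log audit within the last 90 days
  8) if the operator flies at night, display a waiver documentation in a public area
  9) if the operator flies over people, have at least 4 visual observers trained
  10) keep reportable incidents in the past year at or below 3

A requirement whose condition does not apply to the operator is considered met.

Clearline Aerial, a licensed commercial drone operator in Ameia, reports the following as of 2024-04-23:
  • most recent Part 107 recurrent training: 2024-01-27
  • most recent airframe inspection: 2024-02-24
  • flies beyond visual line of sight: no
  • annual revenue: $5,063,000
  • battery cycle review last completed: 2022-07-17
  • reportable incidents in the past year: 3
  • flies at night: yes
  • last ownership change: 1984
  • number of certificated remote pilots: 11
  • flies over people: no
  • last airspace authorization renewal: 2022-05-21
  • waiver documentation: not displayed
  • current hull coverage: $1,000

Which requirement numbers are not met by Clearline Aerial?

1. hull coverage $1,000 < $5,000 → not met
2. battery cycle review 646 days ago vs limit 730 → met
3. Part 107 recurrent training 87 days ago vs limit 90 → met
4. airspace authorization renewal 703 days ago vs limit 730 → met
5. airframe inspection 59 days ago vs limit 45 → not met
6. certificated remote pilots 11 ≥ 6 → met
7. condition 'flies beyond visual line of sight' does not hold → requirement n/a → met
8. condition 'flies at night' holds; waiver documentation absent → not met
9. condition 'flies over people' does not hold → requirement n/a → met
10. reportable incidents in the past year 3 ≤ 3 → met
Not met: 1, 5, 8

1, 5, 8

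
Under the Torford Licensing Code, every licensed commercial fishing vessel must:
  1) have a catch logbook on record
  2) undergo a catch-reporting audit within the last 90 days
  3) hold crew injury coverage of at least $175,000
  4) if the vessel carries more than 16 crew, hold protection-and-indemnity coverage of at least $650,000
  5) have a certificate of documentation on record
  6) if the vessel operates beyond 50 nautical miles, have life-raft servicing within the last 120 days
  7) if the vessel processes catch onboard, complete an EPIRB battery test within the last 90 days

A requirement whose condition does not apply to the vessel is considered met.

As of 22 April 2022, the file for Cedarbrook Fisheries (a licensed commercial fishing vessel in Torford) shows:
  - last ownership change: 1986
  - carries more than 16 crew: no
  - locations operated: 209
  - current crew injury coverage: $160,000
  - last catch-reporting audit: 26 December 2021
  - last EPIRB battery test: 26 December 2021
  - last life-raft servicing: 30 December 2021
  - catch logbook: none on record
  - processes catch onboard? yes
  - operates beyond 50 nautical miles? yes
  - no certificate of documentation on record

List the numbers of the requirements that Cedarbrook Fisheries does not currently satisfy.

1, 2, 3, 5, 7

1. catch logbook absent → not met
2. catch-reporting audit 117 days ago vs limit 90 → not met
3. crew injury coverage $160,000 < $175,000 → not met
4. condition 'carries more than 16 crew' does not hold → requirement n/a → met
5. certificate of documentation absent → not met
6. condition 'operates beyond 50 nautical miles' holds; life-raft servicing 113 days ago vs limit 120 → met
7. condition 'processes catch onboard' holds; EPIRB battery test 117 days ago vs limit 90 → not met
Not met: 1, 2, 3, 5, 7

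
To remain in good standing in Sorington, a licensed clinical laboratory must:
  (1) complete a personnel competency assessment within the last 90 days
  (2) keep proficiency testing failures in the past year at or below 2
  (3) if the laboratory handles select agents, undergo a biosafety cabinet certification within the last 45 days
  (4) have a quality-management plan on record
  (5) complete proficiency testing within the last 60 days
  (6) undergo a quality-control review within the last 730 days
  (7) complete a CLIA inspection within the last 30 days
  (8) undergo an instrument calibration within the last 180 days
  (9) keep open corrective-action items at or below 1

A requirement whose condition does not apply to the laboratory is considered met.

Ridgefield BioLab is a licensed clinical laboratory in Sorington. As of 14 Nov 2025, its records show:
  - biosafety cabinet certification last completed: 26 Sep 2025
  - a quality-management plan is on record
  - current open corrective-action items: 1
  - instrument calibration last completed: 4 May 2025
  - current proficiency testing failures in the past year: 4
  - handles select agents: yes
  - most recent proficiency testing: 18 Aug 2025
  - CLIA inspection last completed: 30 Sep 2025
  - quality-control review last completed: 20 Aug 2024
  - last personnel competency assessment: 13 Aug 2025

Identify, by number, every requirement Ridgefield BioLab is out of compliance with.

1, 2, 3, 5, 7, 8

1. personnel competency assessment 93 days ago vs limit 90 → not met
2. proficiency testing failures in the past year 4 > 2 → not met
3. condition 'handles select agents' holds; biosafety cabinet certification 49 days ago vs limit 45 → not met
4. quality-management plan present → met
5. proficiency testing 88 days ago vs limit 60 → not met
6. quality-control review 451 days ago vs limit 730 → met
7. CLIA inspection 45 days ago vs limit 30 → not met
8. instrument calibration 194 days ago vs limit 180 → not met
9. open corrective-action items 1 ≤ 1 → met
Not met: 1, 2, 3, 5, 7, 8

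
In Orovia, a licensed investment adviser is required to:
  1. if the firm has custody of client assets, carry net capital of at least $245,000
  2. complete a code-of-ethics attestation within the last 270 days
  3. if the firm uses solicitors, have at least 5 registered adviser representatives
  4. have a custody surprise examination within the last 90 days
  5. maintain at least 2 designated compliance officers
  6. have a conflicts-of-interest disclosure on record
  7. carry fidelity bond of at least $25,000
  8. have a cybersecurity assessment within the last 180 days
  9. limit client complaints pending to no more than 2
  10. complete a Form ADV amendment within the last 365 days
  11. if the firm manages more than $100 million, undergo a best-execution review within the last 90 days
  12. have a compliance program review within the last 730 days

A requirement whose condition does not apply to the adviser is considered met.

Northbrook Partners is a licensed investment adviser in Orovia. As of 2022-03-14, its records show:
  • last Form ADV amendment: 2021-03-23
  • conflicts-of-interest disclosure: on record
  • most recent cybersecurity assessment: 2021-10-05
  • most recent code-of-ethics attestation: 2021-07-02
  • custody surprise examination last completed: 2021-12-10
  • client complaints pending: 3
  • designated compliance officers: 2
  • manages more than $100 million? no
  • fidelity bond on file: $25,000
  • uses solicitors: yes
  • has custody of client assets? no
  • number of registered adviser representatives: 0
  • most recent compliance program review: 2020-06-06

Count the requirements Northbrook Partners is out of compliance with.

1. condition 'has custody of client assets' does not hold → requirement n/a → met
2. code-of-ethics attestation 255 days ago vs limit 270 → met
3. condition 'uses solicitors' holds; registered adviser representatives 0 < 5 → not met
4. custody surprise examination 94 days ago vs limit 90 → not met
5. designated compliance officers 2 ≥ 2 → met
6. conflicts-of-interest disclosure present → met
7. fidelity bond $25,000 ≥ $25,000 → met
8. cybersecurity assessment 160 days ago vs limit 180 → met
9. client complaints pending 3 > 2 → not met
10. Form ADV amendment 356 days ago vs limit 365 → met
11. condition 'manages more than $100 million' does not hold → requirement n/a → met
12. compliance program review 646 days ago vs limit 730 → met
Not met: 3 of 12

3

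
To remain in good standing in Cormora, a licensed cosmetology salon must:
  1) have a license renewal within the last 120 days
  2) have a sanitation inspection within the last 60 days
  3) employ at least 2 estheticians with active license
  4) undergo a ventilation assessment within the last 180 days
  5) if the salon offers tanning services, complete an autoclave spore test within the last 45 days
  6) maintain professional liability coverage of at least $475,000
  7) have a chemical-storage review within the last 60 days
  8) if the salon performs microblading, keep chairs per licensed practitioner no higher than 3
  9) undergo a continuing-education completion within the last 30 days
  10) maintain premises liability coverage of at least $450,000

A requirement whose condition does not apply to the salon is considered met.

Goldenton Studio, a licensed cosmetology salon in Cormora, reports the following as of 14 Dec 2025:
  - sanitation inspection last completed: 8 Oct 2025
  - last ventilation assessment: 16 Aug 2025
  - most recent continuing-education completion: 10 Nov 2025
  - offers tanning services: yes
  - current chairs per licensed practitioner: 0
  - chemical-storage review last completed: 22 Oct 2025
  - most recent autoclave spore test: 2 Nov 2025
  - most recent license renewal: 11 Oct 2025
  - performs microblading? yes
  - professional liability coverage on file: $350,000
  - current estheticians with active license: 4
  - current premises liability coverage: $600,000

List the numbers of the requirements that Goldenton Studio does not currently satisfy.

2, 6, 9

1. license renewal 64 days ago vs limit 120 → met
2. sanitation inspection 67 days ago vs limit 60 → not met
3. estheticians with active license 4 ≥ 2 → met
4. ventilation assessment 120 days ago vs limit 180 → met
5. condition 'offers tanning services' holds; autoclave spore test 42 days ago vs limit 45 → met
6. professional liability coverage $350,000 < $475,000 → not met
7. chemical-storage review 53 days ago vs limit 60 → met
8. condition 'performs microblading' holds; chairs per licensed practitioner 0 ≤ 3 → met
9. continuing-education completion 34 days ago vs limit 30 → not met
10. premises liability coverage $600,000 ≥ $450,000 → met
Not met: 2, 6, 9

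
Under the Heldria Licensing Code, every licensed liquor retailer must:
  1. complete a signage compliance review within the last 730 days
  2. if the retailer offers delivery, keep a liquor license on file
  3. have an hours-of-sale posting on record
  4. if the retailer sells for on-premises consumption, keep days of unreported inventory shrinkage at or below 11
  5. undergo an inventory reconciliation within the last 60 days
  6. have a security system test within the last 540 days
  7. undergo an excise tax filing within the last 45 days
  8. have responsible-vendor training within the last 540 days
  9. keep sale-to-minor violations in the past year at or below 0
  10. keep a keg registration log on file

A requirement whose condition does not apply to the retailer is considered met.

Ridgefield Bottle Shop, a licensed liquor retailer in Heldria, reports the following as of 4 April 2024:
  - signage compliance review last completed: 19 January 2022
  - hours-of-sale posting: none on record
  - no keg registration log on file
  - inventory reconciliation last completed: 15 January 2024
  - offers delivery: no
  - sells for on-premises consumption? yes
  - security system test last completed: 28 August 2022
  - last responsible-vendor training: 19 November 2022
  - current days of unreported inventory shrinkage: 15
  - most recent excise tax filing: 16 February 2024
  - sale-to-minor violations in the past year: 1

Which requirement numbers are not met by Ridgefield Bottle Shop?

1, 3, 4, 5, 6, 7, 9, 10

1. signage compliance review 806 days ago vs limit 730 → not met
2. condition 'offers delivery' does not hold → requirement n/a → met
3. hours-of-sale posting absent → not met
4. condition 'sells for on-premises consumption' holds; days of unreported inventory shrinkage 15 > 11 → not met
5. inventory reconciliation 80 days ago vs limit 60 → not met
6. security system test 585 days ago vs limit 540 → not met
7. excise tax filing 48 days ago vs limit 45 → not met
8. responsible-vendor training 502 days ago vs limit 540 → met
9. sale-to-minor violations in the past year 1 > 0 → not met
10. keg registration log absent → not met
Not met: 1, 3, 4, 5, 6, 7, 9, 10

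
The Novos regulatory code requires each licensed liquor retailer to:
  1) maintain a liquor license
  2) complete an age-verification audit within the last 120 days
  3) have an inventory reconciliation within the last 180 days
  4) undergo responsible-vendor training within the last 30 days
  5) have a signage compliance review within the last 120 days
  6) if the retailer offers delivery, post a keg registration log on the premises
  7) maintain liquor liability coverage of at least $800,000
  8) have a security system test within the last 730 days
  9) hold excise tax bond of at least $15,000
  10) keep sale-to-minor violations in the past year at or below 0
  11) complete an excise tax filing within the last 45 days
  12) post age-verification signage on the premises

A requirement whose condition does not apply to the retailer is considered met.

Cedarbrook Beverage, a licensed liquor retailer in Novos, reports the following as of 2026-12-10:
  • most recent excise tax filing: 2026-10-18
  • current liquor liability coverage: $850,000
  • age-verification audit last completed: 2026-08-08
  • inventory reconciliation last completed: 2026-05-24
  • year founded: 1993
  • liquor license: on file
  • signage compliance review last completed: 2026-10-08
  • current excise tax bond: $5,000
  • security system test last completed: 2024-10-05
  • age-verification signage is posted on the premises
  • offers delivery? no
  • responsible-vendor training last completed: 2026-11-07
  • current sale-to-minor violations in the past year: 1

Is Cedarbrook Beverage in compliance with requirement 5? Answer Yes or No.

5. signage compliance review 63 days ago vs limit 120 → met

Yes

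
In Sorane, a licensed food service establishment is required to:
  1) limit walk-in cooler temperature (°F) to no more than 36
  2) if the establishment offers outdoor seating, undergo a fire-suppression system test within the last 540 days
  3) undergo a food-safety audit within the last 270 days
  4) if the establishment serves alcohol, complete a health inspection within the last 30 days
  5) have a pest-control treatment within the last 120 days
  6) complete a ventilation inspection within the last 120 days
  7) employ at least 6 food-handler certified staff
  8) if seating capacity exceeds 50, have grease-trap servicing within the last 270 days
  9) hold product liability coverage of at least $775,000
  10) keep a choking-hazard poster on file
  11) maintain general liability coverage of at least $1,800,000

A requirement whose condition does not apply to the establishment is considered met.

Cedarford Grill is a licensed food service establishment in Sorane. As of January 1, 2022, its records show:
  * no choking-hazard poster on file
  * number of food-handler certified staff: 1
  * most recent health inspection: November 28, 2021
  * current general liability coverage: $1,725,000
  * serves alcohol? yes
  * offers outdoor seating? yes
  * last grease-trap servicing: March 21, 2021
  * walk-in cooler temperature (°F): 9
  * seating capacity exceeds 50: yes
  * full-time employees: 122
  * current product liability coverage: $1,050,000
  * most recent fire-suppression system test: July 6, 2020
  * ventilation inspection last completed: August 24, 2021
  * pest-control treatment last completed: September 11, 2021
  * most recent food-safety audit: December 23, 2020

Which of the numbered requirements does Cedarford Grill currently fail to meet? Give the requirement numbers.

2, 3, 4, 6, 7, 8, 10, 11

1. walk-in cooler temperature (°F) 9 ≤ 36 → met
2. condition 'offers outdoor seating' holds; fire-suppression system test 544 days ago vs limit 540 → not met
3. food-safety audit 374 days ago vs limit 270 → not met
4. condition 'serves alcohol' holds; health inspection 34 days ago vs limit 30 → not met
5. pest-control treatment 112 days ago vs limit 120 → met
6. ventilation inspection 130 days ago vs limit 120 → not met
7. food-handler certified staff 1 < 6 → not met
8. condition 'seating capacity exceeds 50' holds; grease-trap servicing 286 days ago vs limit 270 → not met
9. product liability coverage $1,050,000 ≥ $775,000 → met
10. choking-hazard poster absent → not met
11. general liability coverage $1,725,000 < $1,800,000 → not met
Not met: 2, 3, 4, 6, 7, 8, 10, 11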